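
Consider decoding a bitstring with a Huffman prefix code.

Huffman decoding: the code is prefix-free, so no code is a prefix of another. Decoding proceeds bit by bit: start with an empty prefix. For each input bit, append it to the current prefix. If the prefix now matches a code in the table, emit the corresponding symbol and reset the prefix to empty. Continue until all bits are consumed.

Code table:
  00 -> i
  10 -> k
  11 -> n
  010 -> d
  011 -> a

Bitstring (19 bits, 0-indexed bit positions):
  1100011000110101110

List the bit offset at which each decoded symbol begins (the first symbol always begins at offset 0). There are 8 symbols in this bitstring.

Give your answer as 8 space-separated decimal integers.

Answer: 0 2 4 7 9 12 15 17

Derivation:
Bit 0: prefix='1' (no match yet)
Bit 1: prefix='11' -> emit 'n', reset
Bit 2: prefix='0' (no match yet)
Bit 3: prefix='00' -> emit 'i', reset
Bit 4: prefix='0' (no match yet)
Bit 5: prefix='01' (no match yet)
Bit 6: prefix='011' -> emit 'a', reset
Bit 7: prefix='0' (no match yet)
Bit 8: prefix='00' -> emit 'i', reset
Bit 9: prefix='0' (no match yet)
Bit 10: prefix='01' (no match yet)
Bit 11: prefix='011' -> emit 'a', reset
Bit 12: prefix='0' (no match yet)
Bit 13: prefix='01' (no match yet)
Bit 14: prefix='010' -> emit 'd', reset
Bit 15: prefix='1' (no match yet)
Bit 16: prefix='11' -> emit 'n', reset
Bit 17: prefix='1' (no match yet)
Bit 18: prefix='10' -> emit 'k', reset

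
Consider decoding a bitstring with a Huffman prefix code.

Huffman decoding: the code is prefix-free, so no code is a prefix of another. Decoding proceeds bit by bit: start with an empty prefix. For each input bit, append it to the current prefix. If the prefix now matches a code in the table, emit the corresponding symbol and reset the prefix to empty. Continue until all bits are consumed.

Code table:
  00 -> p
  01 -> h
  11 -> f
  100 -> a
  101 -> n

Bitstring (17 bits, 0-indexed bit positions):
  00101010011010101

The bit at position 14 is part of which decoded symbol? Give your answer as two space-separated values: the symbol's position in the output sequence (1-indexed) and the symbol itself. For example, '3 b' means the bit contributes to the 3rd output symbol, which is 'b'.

Answer: 7 h

Derivation:
Bit 0: prefix='0' (no match yet)
Bit 1: prefix='00' -> emit 'p', reset
Bit 2: prefix='1' (no match yet)
Bit 3: prefix='10' (no match yet)
Bit 4: prefix='101' -> emit 'n', reset
Bit 5: prefix='0' (no match yet)
Bit 6: prefix='01' -> emit 'h', reset
Bit 7: prefix='0' (no match yet)
Bit 8: prefix='00' -> emit 'p', reset
Bit 9: prefix='1' (no match yet)
Bit 10: prefix='11' -> emit 'f', reset
Bit 11: prefix='0' (no match yet)
Bit 12: prefix='01' -> emit 'h', reset
Bit 13: prefix='0' (no match yet)
Bit 14: prefix='01' -> emit 'h', reset
Bit 15: prefix='0' (no match yet)
Bit 16: prefix='01' -> emit 'h', reset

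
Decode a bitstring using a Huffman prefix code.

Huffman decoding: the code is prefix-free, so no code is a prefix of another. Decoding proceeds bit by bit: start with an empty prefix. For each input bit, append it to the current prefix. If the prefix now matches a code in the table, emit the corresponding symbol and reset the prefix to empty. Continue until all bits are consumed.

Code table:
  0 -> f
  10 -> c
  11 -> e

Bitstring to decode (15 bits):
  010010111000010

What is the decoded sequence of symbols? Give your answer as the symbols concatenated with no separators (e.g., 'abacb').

Answer: fcfcecfffc

Derivation:
Bit 0: prefix='0' -> emit 'f', reset
Bit 1: prefix='1' (no match yet)
Bit 2: prefix='10' -> emit 'c', reset
Bit 3: prefix='0' -> emit 'f', reset
Bit 4: prefix='1' (no match yet)
Bit 5: prefix='10' -> emit 'c', reset
Bit 6: prefix='1' (no match yet)
Bit 7: prefix='11' -> emit 'e', reset
Bit 8: prefix='1' (no match yet)
Bit 9: prefix='10' -> emit 'c', reset
Bit 10: prefix='0' -> emit 'f', reset
Bit 11: prefix='0' -> emit 'f', reset
Bit 12: prefix='0' -> emit 'f', reset
Bit 13: prefix='1' (no match yet)
Bit 14: prefix='10' -> emit 'c', reset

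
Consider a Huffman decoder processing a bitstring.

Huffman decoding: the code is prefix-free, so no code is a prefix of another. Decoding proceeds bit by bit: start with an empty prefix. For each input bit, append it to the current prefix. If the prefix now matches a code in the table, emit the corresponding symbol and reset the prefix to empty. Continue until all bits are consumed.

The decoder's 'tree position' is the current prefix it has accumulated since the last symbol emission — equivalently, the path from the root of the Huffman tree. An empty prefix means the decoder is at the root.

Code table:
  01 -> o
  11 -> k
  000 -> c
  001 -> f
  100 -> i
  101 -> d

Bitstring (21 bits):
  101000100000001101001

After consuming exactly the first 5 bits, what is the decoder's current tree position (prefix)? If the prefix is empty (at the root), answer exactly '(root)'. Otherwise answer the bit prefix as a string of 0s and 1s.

Answer: 00

Derivation:
Bit 0: prefix='1' (no match yet)
Bit 1: prefix='10' (no match yet)
Bit 2: prefix='101' -> emit 'd', reset
Bit 3: prefix='0' (no match yet)
Bit 4: prefix='00' (no match yet)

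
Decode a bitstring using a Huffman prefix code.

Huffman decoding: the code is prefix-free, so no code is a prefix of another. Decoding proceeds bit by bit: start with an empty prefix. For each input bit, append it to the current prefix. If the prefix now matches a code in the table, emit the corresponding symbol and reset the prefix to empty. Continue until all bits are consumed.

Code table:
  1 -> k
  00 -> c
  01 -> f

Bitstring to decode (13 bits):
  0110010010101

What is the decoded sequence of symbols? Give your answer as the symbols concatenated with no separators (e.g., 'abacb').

Bit 0: prefix='0' (no match yet)
Bit 1: prefix='01' -> emit 'f', reset
Bit 2: prefix='1' -> emit 'k', reset
Bit 3: prefix='0' (no match yet)
Bit 4: prefix='00' -> emit 'c', reset
Bit 5: prefix='1' -> emit 'k', reset
Bit 6: prefix='0' (no match yet)
Bit 7: prefix='00' -> emit 'c', reset
Bit 8: prefix='1' -> emit 'k', reset
Bit 9: prefix='0' (no match yet)
Bit 10: prefix='01' -> emit 'f', reset
Bit 11: prefix='0' (no match yet)
Bit 12: prefix='01' -> emit 'f', reset

Answer: fkckckff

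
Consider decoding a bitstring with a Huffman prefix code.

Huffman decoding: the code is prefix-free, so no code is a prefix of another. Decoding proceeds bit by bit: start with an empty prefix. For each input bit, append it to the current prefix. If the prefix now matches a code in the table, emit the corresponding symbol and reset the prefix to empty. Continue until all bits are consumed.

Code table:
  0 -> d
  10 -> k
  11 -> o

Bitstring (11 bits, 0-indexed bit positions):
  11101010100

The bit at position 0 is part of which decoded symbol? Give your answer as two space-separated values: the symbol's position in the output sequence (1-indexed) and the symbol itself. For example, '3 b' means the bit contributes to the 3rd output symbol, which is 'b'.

Answer: 1 o

Derivation:
Bit 0: prefix='1' (no match yet)
Bit 1: prefix='11' -> emit 'o', reset
Bit 2: prefix='1' (no match yet)
Bit 3: prefix='10' -> emit 'k', reset
Bit 4: prefix='1' (no match yet)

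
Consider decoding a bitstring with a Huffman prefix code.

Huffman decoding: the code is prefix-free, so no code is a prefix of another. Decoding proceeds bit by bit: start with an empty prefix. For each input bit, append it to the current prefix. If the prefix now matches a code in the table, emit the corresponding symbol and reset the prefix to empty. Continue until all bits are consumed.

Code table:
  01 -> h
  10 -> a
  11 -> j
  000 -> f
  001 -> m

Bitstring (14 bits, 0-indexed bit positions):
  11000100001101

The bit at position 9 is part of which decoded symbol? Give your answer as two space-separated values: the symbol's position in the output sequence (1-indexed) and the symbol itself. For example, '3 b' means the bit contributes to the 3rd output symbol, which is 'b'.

Bit 0: prefix='1' (no match yet)
Bit 1: prefix='11' -> emit 'j', reset
Bit 2: prefix='0' (no match yet)
Bit 3: prefix='00' (no match yet)
Bit 4: prefix='000' -> emit 'f', reset
Bit 5: prefix='1' (no match yet)
Bit 6: prefix='10' -> emit 'a', reset
Bit 7: prefix='0' (no match yet)
Bit 8: prefix='00' (no match yet)
Bit 9: prefix='000' -> emit 'f', reset
Bit 10: prefix='1' (no match yet)
Bit 11: prefix='11' -> emit 'j', reset
Bit 12: prefix='0' (no match yet)
Bit 13: prefix='01' -> emit 'h', reset

Answer: 4 f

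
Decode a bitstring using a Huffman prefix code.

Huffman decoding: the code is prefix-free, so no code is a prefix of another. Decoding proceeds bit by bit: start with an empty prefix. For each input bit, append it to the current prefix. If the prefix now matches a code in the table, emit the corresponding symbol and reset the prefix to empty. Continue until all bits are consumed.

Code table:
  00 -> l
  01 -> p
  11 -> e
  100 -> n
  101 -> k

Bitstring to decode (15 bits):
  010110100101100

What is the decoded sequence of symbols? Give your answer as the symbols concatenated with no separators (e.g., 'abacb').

Answer: ppklkn

Derivation:
Bit 0: prefix='0' (no match yet)
Bit 1: prefix='01' -> emit 'p', reset
Bit 2: prefix='0' (no match yet)
Bit 3: prefix='01' -> emit 'p', reset
Bit 4: prefix='1' (no match yet)
Bit 5: prefix='10' (no match yet)
Bit 6: prefix='101' -> emit 'k', reset
Bit 7: prefix='0' (no match yet)
Bit 8: prefix='00' -> emit 'l', reset
Bit 9: prefix='1' (no match yet)
Bit 10: prefix='10' (no match yet)
Bit 11: prefix='101' -> emit 'k', reset
Bit 12: prefix='1' (no match yet)
Bit 13: prefix='10' (no match yet)
Bit 14: prefix='100' -> emit 'n', reset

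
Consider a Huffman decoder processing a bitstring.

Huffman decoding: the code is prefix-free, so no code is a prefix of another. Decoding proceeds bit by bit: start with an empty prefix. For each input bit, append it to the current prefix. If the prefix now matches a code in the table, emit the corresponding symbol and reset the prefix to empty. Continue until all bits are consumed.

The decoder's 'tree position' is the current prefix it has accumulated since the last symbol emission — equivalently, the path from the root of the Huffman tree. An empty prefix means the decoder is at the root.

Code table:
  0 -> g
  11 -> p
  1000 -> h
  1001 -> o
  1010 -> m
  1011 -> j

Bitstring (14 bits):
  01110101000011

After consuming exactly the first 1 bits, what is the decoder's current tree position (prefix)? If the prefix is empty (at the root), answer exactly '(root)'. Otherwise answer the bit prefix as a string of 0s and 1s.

Answer: (root)

Derivation:
Bit 0: prefix='0' -> emit 'g', reset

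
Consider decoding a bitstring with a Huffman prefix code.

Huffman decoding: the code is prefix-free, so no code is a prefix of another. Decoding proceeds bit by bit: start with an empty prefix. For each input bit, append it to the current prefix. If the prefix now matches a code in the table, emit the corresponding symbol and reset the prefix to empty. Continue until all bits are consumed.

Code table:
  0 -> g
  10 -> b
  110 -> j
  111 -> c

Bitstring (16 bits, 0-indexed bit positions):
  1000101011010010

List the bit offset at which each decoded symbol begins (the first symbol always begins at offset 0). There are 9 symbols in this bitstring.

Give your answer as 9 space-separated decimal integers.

Answer: 0 2 3 4 6 8 11 13 14

Derivation:
Bit 0: prefix='1' (no match yet)
Bit 1: prefix='10' -> emit 'b', reset
Bit 2: prefix='0' -> emit 'g', reset
Bit 3: prefix='0' -> emit 'g', reset
Bit 4: prefix='1' (no match yet)
Bit 5: prefix='10' -> emit 'b', reset
Bit 6: prefix='1' (no match yet)
Bit 7: prefix='10' -> emit 'b', reset
Bit 8: prefix='1' (no match yet)
Bit 9: prefix='11' (no match yet)
Bit 10: prefix='110' -> emit 'j', reset
Bit 11: prefix='1' (no match yet)
Bit 12: prefix='10' -> emit 'b', reset
Bit 13: prefix='0' -> emit 'g', reset
Bit 14: prefix='1' (no match yet)
Bit 15: prefix='10' -> emit 'b', reset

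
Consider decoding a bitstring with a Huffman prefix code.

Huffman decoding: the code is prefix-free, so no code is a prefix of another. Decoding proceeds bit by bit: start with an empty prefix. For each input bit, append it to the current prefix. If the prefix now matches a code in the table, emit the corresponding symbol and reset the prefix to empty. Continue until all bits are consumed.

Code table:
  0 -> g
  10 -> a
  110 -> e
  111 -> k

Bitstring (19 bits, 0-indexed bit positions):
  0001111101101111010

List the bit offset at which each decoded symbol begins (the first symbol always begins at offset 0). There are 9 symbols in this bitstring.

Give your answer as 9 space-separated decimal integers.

Answer: 0 1 2 3 6 9 12 15 17

Derivation:
Bit 0: prefix='0' -> emit 'g', reset
Bit 1: prefix='0' -> emit 'g', reset
Bit 2: prefix='0' -> emit 'g', reset
Bit 3: prefix='1' (no match yet)
Bit 4: prefix='11' (no match yet)
Bit 5: prefix='111' -> emit 'k', reset
Bit 6: prefix='1' (no match yet)
Bit 7: prefix='11' (no match yet)
Bit 8: prefix='110' -> emit 'e', reset
Bit 9: prefix='1' (no match yet)
Bit 10: prefix='11' (no match yet)
Bit 11: prefix='110' -> emit 'e', reset
Bit 12: prefix='1' (no match yet)
Bit 13: prefix='11' (no match yet)
Bit 14: prefix='111' -> emit 'k', reset
Bit 15: prefix='1' (no match yet)
Bit 16: prefix='10' -> emit 'a', reset
Bit 17: prefix='1' (no match yet)
Bit 18: prefix='10' -> emit 'a', reset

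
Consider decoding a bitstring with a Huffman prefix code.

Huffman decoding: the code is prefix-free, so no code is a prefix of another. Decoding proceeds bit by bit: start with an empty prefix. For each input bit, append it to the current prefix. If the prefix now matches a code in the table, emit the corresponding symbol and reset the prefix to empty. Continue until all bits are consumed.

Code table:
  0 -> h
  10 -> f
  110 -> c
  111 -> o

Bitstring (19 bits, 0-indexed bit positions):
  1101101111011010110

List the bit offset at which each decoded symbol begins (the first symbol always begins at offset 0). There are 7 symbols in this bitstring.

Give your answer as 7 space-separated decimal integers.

Answer: 0 3 6 9 11 14 16

Derivation:
Bit 0: prefix='1' (no match yet)
Bit 1: prefix='11' (no match yet)
Bit 2: prefix='110' -> emit 'c', reset
Bit 3: prefix='1' (no match yet)
Bit 4: prefix='11' (no match yet)
Bit 5: prefix='110' -> emit 'c', reset
Bit 6: prefix='1' (no match yet)
Bit 7: prefix='11' (no match yet)
Bit 8: prefix='111' -> emit 'o', reset
Bit 9: prefix='1' (no match yet)
Bit 10: prefix='10' -> emit 'f', reset
Bit 11: prefix='1' (no match yet)
Bit 12: prefix='11' (no match yet)
Bit 13: prefix='110' -> emit 'c', reset
Bit 14: prefix='1' (no match yet)
Bit 15: prefix='10' -> emit 'f', reset
Bit 16: prefix='1' (no match yet)
Bit 17: prefix='11' (no match yet)
Bit 18: prefix='110' -> emit 'c', reset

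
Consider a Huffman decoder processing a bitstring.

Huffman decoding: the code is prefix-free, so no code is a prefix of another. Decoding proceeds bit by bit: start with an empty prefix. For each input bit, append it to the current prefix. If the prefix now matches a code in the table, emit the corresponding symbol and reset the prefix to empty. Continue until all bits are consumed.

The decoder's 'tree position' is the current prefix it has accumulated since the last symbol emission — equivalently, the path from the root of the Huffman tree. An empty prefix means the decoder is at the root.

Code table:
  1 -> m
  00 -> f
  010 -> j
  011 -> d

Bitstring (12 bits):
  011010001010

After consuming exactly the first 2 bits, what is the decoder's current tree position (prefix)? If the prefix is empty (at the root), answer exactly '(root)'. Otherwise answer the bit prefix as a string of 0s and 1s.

Answer: 01

Derivation:
Bit 0: prefix='0' (no match yet)
Bit 1: prefix='01' (no match yet)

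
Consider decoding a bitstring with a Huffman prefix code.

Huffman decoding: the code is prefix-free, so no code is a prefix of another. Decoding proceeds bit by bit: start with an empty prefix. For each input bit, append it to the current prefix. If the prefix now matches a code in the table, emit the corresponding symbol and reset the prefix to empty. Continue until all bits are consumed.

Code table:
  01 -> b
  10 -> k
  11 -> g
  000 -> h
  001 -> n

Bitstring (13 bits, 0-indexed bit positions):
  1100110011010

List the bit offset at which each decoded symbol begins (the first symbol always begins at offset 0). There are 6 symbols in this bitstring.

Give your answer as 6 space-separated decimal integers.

Answer: 0 2 5 7 9 11

Derivation:
Bit 0: prefix='1' (no match yet)
Bit 1: prefix='11' -> emit 'g', reset
Bit 2: prefix='0' (no match yet)
Bit 3: prefix='00' (no match yet)
Bit 4: prefix='001' -> emit 'n', reset
Bit 5: prefix='1' (no match yet)
Bit 6: prefix='10' -> emit 'k', reset
Bit 7: prefix='0' (no match yet)
Bit 8: prefix='01' -> emit 'b', reset
Bit 9: prefix='1' (no match yet)
Bit 10: prefix='10' -> emit 'k', reset
Bit 11: prefix='1' (no match yet)
Bit 12: prefix='10' -> emit 'k', reset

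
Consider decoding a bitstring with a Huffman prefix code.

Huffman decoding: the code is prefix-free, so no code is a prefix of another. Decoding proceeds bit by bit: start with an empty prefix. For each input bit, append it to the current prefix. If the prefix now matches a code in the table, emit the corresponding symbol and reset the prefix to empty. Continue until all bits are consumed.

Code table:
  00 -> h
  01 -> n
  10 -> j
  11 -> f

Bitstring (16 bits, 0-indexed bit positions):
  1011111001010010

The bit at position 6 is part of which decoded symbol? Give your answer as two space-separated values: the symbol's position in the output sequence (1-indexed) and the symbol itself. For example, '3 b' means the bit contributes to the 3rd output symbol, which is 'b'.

Answer: 4 j

Derivation:
Bit 0: prefix='1' (no match yet)
Bit 1: prefix='10' -> emit 'j', reset
Bit 2: prefix='1' (no match yet)
Bit 3: prefix='11' -> emit 'f', reset
Bit 4: prefix='1' (no match yet)
Bit 5: prefix='11' -> emit 'f', reset
Bit 6: prefix='1' (no match yet)
Bit 7: prefix='10' -> emit 'j', reset
Bit 8: prefix='0' (no match yet)
Bit 9: prefix='01' -> emit 'n', reset
Bit 10: prefix='0' (no match yet)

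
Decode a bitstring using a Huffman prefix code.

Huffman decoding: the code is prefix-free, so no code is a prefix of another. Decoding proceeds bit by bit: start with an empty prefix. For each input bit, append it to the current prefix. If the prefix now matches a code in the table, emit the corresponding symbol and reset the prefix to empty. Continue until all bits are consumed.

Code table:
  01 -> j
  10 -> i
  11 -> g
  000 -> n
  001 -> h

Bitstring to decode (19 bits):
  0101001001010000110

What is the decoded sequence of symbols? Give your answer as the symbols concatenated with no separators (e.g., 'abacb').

Bit 0: prefix='0' (no match yet)
Bit 1: prefix='01' -> emit 'j', reset
Bit 2: prefix='0' (no match yet)
Bit 3: prefix='01' -> emit 'j', reset
Bit 4: prefix='0' (no match yet)
Bit 5: prefix='00' (no match yet)
Bit 6: prefix='001' -> emit 'h', reset
Bit 7: prefix='0' (no match yet)
Bit 8: prefix='00' (no match yet)
Bit 9: prefix='001' -> emit 'h', reset
Bit 10: prefix='0' (no match yet)
Bit 11: prefix='01' -> emit 'j', reset
Bit 12: prefix='0' (no match yet)
Bit 13: prefix='00' (no match yet)
Bit 14: prefix='000' -> emit 'n', reset
Bit 15: prefix='0' (no match yet)
Bit 16: prefix='01' -> emit 'j', reset
Bit 17: prefix='1' (no match yet)
Bit 18: prefix='10' -> emit 'i', reset

Answer: jjhhjnji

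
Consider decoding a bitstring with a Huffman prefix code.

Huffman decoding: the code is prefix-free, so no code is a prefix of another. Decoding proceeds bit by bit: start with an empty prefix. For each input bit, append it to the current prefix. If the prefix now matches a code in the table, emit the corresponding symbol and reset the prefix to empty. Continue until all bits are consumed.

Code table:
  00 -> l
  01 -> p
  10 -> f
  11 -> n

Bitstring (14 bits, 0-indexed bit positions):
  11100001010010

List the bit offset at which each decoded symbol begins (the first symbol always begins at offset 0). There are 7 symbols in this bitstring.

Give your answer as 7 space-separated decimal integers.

Answer: 0 2 4 6 8 10 12

Derivation:
Bit 0: prefix='1' (no match yet)
Bit 1: prefix='11' -> emit 'n', reset
Bit 2: prefix='1' (no match yet)
Bit 3: prefix='10' -> emit 'f', reset
Bit 4: prefix='0' (no match yet)
Bit 5: prefix='00' -> emit 'l', reset
Bit 6: prefix='0' (no match yet)
Bit 7: prefix='01' -> emit 'p', reset
Bit 8: prefix='0' (no match yet)
Bit 9: prefix='01' -> emit 'p', reset
Bit 10: prefix='0' (no match yet)
Bit 11: prefix='00' -> emit 'l', reset
Bit 12: prefix='1' (no match yet)
Bit 13: prefix='10' -> emit 'f', reset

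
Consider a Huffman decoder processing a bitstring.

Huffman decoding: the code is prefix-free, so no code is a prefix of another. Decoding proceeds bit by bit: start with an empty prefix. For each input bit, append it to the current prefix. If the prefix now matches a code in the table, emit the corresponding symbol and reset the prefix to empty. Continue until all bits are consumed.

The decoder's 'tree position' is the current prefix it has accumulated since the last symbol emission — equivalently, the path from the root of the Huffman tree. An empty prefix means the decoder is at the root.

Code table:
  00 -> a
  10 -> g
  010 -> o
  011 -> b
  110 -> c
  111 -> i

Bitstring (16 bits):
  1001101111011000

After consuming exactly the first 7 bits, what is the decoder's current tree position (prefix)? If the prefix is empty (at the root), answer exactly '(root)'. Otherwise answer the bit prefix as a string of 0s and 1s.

Answer: 01

Derivation:
Bit 0: prefix='1' (no match yet)
Bit 1: prefix='10' -> emit 'g', reset
Bit 2: prefix='0' (no match yet)
Bit 3: prefix='01' (no match yet)
Bit 4: prefix='011' -> emit 'b', reset
Bit 5: prefix='0' (no match yet)
Bit 6: prefix='01' (no match yet)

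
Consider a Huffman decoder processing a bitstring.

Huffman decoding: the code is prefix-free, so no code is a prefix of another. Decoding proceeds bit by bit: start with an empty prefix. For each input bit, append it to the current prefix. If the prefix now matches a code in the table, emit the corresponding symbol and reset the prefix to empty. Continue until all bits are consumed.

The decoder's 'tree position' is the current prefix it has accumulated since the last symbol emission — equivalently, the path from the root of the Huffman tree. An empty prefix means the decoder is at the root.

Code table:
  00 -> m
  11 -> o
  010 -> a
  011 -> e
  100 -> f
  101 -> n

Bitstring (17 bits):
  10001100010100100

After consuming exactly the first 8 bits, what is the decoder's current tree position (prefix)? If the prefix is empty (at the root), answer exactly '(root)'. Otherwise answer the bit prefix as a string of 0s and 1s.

Answer: (root)

Derivation:
Bit 0: prefix='1' (no match yet)
Bit 1: prefix='10' (no match yet)
Bit 2: prefix='100' -> emit 'f', reset
Bit 3: prefix='0' (no match yet)
Bit 4: prefix='01' (no match yet)
Bit 5: prefix='011' -> emit 'e', reset
Bit 6: prefix='0' (no match yet)
Bit 7: prefix='00' -> emit 'm', reset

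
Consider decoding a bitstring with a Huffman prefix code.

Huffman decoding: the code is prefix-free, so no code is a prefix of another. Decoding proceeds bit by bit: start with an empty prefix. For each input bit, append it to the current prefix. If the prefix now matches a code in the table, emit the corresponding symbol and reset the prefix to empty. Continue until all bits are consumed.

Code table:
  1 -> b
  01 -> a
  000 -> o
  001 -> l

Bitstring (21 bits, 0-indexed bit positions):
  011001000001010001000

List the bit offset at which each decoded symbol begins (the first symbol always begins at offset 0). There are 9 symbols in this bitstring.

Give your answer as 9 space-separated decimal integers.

Bit 0: prefix='0' (no match yet)
Bit 1: prefix='01' -> emit 'a', reset
Bit 2: prefix='1' -> emit 'b', reset
Bit 3: prefix='0' (no match yet)
Bit 4: prefix='00' (no match yet)
Bit 5: prefix='001' -> emit 'l', reset
Bit 6: prefix='0' (no match yet)
Bit 7: prefix='00' (no match yet)
Bit 8: prefix='000' -> emit 'o', reset
Bit 9: prefix='0' (no match yet)
Bit 10: prefix='00' (no match yet)
Bit 11: prefix='001' -> emit 'l', reset
Bit 12: prefix='0' (no match yet)
Bit 13: prefix='01' -> emit 'a', reset
Bit 14: prefix='0' (no match yet)
Bit 15: prefix='00' (no match yet)
Bit 16: prefix='000' -> emit 'o', reset
Bit 17: prefix='1' -> emit 'b', reset
Bit 18: prefix='0' (no match yet)
Bit 19: prefix='00' (no match yet)
Bit 20: prefix='000' -> emit 'o', reset

Answer: 0 2 3 6 9 12 14 17 18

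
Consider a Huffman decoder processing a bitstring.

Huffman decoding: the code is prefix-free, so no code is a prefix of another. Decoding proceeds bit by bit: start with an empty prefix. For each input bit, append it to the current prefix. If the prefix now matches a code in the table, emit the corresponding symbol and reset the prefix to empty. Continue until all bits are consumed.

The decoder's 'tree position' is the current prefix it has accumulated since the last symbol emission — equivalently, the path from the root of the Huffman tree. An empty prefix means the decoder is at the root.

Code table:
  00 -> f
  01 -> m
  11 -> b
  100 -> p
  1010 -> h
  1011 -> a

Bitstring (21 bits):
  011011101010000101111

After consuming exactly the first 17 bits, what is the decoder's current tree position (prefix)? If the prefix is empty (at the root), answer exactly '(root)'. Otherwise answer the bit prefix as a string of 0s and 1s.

Answer: 10

Derivation:
Bit 0: prefix='0' (no match yet)
Bit 1: prefix='01' -> emit 'm', reset
Bit 2: prefix='1' (no match yet)
Bit 3: prefix='10' (no match yet)
Bit 4: prefix='101' (no match yet)
Bit 5: prefix='1011' -> emit 'a', reset
Bit 6: prefix='1' (no match yet)
Bit 7: prefix='10' (no match yet)
Bit 8: prefix='101' (no match yet)
Bit 9: prefix='1010' -> emit 'h', reset
Bit 10: prefix='1' (no match yet)
Bit 11: prefix='10' (no match yet)
Bit 12: prefix='100' -> emit 'p', reset
Bit 13: prefix='0' (no match yet)
Bit 14: prefix='00' -> emit 'f', reset
Bit 15: prefix='1' (no match yet)
Bit 16: prefix='10' (no match yet)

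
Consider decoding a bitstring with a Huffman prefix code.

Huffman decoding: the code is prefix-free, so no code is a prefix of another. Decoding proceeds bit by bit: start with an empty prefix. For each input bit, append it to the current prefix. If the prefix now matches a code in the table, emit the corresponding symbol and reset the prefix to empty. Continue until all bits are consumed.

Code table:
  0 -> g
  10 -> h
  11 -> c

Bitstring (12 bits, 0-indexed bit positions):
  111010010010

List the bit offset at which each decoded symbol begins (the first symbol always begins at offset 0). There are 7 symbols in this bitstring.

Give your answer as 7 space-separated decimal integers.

Bit 0: prefix='1' (no match yet)
Bit 1: prefix='11' -> emit 'c', reset
Bit 2: prefix='1' (no match yet)
Bit 3: prefix='10' -> emit 'h', reset
Bit 4: prefix='1' (no match yet)
Bit 5: prefix='10' -> emit 'h', reset
Bit 6: prefix='0' -> emit 'g', reset
Bit 7: prefix='1' (no match yet)
Bit 8: prefix='10' -> emit 'h', reset
Bit 9: prefix='0' -> emit 'g', reset
Bit 10: prefix='1' (no match yet)
Bit 11: prefix='10' -> emit 'h', reset

Answer: 0 2 4 6 7 9 10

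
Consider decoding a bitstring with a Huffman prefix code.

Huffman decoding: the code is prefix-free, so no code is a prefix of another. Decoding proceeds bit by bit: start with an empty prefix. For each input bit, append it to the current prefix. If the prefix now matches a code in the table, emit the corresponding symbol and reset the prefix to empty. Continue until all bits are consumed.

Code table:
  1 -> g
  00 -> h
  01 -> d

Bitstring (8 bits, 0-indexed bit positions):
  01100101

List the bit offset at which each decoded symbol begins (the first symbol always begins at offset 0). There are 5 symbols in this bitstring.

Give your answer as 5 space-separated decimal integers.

Answer: 0 2 3 5 6

Derivation:
Bit 0: prefix='0' (no match yet)
Bit 1: prefix='01' -> emit 'd', reset
Bit 2: prefix='1' -> emit 'g', reset
Bit 3: prefix='0' (no match yet)
Bit 4: prefix='00' -> emit 'h', reset
Bit 5: prefix='1' -> emit 'g', reset
Bit 6: prefix='0' (no match yet)
Bit 7: prefix='01' -> emit 'd', reset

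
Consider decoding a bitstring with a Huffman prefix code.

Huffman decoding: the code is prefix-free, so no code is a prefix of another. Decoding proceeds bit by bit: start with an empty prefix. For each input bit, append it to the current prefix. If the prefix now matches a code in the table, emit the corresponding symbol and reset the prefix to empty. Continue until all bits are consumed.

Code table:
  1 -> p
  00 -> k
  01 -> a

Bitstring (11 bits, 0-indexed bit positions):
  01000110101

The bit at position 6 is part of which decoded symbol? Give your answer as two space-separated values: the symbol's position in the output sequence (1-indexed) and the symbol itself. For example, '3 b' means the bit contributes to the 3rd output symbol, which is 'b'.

Answer: 4 p

Derivation:
Bit 0: prefix='0' (no match yet)
Bit 1: prefix='01' -> emit 'a', reset
Bit 2: prefix='0' (no match yet)
Bit 3: prefix='00' -> emit 'k', reset
Bit 4: prefix='0' (no match yet)
Bit 5: prefix='01' -> emit 'a', reset
Bit 6: prefix='1' -> emit 'p', reset
Bit 7: prefix='0' (no match yet)
Bit 8: prefix='01' -> emit 'a', reset
Bit 9: prefix='0' (no match yet)
Bit 10: prefix='01' -> emit 'a', reset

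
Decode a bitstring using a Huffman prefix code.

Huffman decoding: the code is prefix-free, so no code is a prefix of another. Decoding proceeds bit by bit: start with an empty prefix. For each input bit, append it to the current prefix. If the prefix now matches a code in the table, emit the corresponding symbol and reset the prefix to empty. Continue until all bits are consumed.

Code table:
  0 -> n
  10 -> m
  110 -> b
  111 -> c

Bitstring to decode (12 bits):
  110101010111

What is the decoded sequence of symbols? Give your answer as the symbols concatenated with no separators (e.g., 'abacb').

Bit 0: prefix='1' (no match yet)
Bit 1: prefix='11' (no match yet)
Bit 2: prefix='110' -> emit 'b', reset
Bit 3: prefix='1' (no match yet)
Bit 4: prefix='10' -> emit 'm', reset
Bit 5: prefix='1' (no match yet)
Bit 6: prefix='10' -> emit 'm', reset
Bit 7: prefix='1' (no match yet)
Bit 8: prefix='10' -> emit 'm', reset
Bit 9: prefix='1' (no match yet)
Bit 10: prefix='11' (no match yet)
Bit 11: prefix='111' -> emit 'c', reset

Answer: bmmmc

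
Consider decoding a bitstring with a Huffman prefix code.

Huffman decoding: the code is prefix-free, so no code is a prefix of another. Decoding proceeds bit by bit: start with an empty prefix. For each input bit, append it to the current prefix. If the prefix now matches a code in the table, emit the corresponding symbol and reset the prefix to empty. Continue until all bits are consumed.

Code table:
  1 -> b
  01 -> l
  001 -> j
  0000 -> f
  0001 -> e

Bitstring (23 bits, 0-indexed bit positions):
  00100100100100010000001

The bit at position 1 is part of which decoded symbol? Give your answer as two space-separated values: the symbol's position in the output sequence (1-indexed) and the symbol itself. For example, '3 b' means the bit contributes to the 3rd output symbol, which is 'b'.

Bit 0: prefix='0' (no match yet)
Bit 1: prefix='00' (no match yet)
Bit 2: prefix='001' -> emit 'j', reset
Bit 3: prefix='0' (no match yet)
Bit 4: prefix='00' (no match yet)
Bit 5: prefix='001' -> emit 'j', reset

Answer: 1 j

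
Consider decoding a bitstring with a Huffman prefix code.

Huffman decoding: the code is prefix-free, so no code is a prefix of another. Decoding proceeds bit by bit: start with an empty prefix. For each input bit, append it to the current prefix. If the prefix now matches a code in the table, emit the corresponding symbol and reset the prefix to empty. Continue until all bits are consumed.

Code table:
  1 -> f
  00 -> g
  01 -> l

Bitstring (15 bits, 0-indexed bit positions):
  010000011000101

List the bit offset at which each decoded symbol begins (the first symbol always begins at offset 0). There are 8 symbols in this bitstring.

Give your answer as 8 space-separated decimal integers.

Bit 0: prefix='0' (no match yet)
Bit 1: prefix='01' -> emit 'l', reset
Bit 2: prefix='0' (no match yet)
Bit 3: prefix='00' -> emit 'g', reset
Bit 4: prefix='0' (no match yet)
Bit 5: prefix='00' -> emit 'g', reset
Bit 6: prefix='0' (no match yet)
Bit 7: prefix='01' -> emit 'l', reset
Bit 8: prefix='1' -> emit 'f', reset
Bit 9: prefix='0' (no match yet)
Bit 10: prefix='00' -> emit 'g', reset
Bit 11: prefix='0' (no match yet)
Bit 12: prefix='01' -> emit 'l', reset
Bit 13: prefix='0' (no match yet)
Bit 14: prefix='01' -> emit 'l', reset

Answer: 0 2 4 6 8 9 11 13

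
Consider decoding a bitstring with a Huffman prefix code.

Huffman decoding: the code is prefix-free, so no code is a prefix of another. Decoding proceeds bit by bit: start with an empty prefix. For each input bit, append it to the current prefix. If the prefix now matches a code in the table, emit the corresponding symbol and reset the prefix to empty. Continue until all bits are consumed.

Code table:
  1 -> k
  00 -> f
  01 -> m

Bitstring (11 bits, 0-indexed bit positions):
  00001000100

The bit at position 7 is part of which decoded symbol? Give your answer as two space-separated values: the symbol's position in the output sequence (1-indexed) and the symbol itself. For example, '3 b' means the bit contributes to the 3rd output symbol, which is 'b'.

Answer: 5 m

Derivation:
Bit 0: prefix='0' (no match yet)
Bit 1: prefix='00' -> emit 'f', reset
Bit 2: prefix='0' (no match yet)
Bit 3: prefix='00' -> emit 'f', reset
Bit 4: prefix='1' -> emit 'k', reset
Bit 5: prefix='0' (no match yet)
Bit 6: prefix='00' -> emit 'f', reset
Bit 7: prefix='0' (no match yet)
Bit 8: prefix='01' -> emit 'm', reset
Bit 9: prefix='0' (no match yet)
Bit 10: prefix='00' -> emit 'f', reset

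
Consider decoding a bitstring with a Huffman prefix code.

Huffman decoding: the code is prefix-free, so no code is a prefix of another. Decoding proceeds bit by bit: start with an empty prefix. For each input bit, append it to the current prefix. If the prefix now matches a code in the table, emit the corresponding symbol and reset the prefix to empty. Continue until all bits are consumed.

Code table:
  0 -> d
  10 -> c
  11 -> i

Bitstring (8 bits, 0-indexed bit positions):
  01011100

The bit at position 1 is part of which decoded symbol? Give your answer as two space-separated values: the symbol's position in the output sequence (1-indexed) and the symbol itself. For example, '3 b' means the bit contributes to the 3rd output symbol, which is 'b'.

Answer: 2 c

Derivation:
Bit 0: prefix='0' -> emit 'd', reset
Bit 1: prefix='1' (no match yet)
Bit 2: prefix='10' -> emit 'c', reset
Bit 3: prefix='1' (no match yet)
Bit 4: prefix='11' -> emit 'i', reset
Bit 5: prefix='1' (no match yet)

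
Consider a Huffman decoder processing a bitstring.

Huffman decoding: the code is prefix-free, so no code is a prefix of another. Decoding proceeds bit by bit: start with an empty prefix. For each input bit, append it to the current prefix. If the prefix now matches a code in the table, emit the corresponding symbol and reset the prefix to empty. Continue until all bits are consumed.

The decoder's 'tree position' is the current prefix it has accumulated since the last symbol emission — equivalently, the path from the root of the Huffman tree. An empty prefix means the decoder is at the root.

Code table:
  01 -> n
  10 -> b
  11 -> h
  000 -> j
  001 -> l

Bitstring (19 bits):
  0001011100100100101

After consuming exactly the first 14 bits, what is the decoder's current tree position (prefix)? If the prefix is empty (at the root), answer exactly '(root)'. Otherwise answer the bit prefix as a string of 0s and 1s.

Answer: (root)

Derivation:
Bit 0: prefix='0' (no match yet)
Bit 1: prefix='00' (no match yet)
Bit 2: prefix='000' -> emit 'j', reset
Bit 3: prefix='1' (no match yet)
Bit 4: prefix='10' -> emit 'b', reset
Bit 5: prefix='1' (no match yet)
Bit 6: prefix='11' -> emit 'h', reset
Bit 7: prefix='1' (no match yet)
Bit 8: prefix='10' -> emit 'b', reset
Bit 9: prefix='0' (no match yet)
Bit 10: prefix='01' -> emit 'n', reset
Bit 11: prefix='0' (no match yet)
Bit 12: prefix='00' (no match yet)
Bit 13: prefix='001' -> emit 'l', reset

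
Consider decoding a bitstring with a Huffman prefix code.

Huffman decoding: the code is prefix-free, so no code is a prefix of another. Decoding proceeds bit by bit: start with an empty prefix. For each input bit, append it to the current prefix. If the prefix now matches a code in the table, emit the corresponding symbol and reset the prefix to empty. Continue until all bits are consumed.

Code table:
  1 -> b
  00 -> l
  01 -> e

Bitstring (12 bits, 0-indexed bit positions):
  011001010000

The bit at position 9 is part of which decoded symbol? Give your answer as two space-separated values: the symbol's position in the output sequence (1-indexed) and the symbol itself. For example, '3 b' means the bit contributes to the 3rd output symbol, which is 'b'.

Answer: 6 l

Derivation:
Bit 0: prefix='0' (no match yet)
Bit 1: prefix='01' -> emit 'e', reset
Bit 2: prefix='1' -> emit 'b', reset
Bit 3: prefix='0' (no match yet)
Bit 4: prefix='00' -> emit 'l', reset
Bit 5: prefix='1' -> emit 'b', reset
Bit 6: prefix='0' (no match yet)
Bit 7: prefix='01' -> emit 'e', reset
Bit 8: prefix='0' (no match yet)
Bit 9: prefix='00' -> emit 'l', reset
Bit 10: prefix='0' (no match yet)
Bit 11: prefix='00' -> emit 'l', reset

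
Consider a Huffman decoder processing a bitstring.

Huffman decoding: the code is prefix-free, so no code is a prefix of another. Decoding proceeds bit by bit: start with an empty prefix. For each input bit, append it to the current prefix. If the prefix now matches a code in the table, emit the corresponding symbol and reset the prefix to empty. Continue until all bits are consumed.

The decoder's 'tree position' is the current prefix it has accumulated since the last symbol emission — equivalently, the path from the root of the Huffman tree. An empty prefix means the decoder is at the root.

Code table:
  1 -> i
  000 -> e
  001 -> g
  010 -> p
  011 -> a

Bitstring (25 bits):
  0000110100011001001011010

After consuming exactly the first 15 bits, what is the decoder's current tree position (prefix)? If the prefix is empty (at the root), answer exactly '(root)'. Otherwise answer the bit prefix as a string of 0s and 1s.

Answer: 00

Derivation:
Bit 0: prefix='0' (no match yet)
Bit 1: prefix='00' (no match yet)
Bit 2: prefix='000' -> emit 'e', reset
Bit 3: prefix='0' (no match yet)
Bit 4: prefix='01' (no match yet)
Bit 5: prefix='011' -> emit 'a', reset
Bit 6: prefix='0' (no match yet)
Bit 7: prefix='01' (no match yet)
Bit 8: prefix='010' -> emit 'p', reset
Bit 9: prefix='0' (no match yet)
Bit 10: prefix='00' (no match yet)
Bit 11: prefix='001' -> emit 'g', reset
Bit 12: prefix='1' -> emit 'i', reset
Bit 13: prefix='0' (no match yet)
Bit 14: prefix='00' (no match yet)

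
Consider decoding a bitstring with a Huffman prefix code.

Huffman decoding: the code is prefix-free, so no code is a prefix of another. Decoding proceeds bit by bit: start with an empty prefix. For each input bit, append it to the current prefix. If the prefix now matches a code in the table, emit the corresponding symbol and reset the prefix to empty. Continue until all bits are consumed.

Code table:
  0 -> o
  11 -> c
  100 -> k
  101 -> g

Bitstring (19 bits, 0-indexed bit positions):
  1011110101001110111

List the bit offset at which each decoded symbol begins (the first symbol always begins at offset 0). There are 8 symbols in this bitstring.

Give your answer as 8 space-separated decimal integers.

Bit 0: prefix='1' (no match yet)
Bit 1: prefix='10' (no match yet)
Bit 2: prefix='101' -> emit 'g', reset
Bit 3: prefix='1' (no match yet)
Bit 4: prefix='11' -> emit 'c', reset
Bit 5: prefix='1' (no match yet)
Bit 6: prefix='10' (no match yet)
Bit 7: prefix='101' -> emit 'g', reset
Bit 8: prefix='0' -> emit 'o', reset
Bit 9: prefix='1' (no match yet)
Bit 10: prefix='10' (no match yet)
Bit 11: prefix='100' -> emit 'k', reset
Bit 12: prefix='1' (no match yet)
Bit 13: prefix='11' -> emit 'c', reset
Bit 14: prefix='1' (no match yet)
Bit 15: prefix='10' (no match yet)
Bit 16: prefix='101' -> emit 'g', reset
Bit 17: prefix='1' (no match yet)
Bit 18: prefix='11' -> emit 'c', reset

Answer: 0 3 5 8 9 12 14 17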